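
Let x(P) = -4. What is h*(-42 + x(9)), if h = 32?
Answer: -1472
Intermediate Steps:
h*(-42 + x(9)) = 32*(-42 - 4) = 32*(-46) = -1472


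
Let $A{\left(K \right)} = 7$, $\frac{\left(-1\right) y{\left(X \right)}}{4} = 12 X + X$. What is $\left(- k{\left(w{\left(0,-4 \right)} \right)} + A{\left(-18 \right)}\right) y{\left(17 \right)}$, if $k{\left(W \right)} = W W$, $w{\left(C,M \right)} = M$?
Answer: $7956$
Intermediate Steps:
$y{\left(X \right)} = - 52 X$ ($y{\left(X \right)} = - 4 \left(12 X + X\right) = - 4 \cdot 13 X = - 52 X$)
$k{\left(W \right)} = W^{2}$
$\left(- k{\left(w{\left(0,-4 \right)} \right)} + A{\left(-18 \right)}\right) y{\left(17 \right)} = \left(- \left(-4\right)^{2} + 7\right) \left(\left(-52\right) 17\right) = \left(\left(-1\right) 16 + 7\right) \left(-884\right) = \left(-16 + 7\right) \left(-884\right) = \left(-9\right) \left(-884\right) = 7956$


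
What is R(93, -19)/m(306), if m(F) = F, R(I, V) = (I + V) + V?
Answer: 55/306 ≈ 0.17974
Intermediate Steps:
R(I, V) = I + 2*V
R(93, -19)/m(306) = (93 + 2*(-19))/306 = (93 - 38)*(1/306) = 55*(1/306) = 55/306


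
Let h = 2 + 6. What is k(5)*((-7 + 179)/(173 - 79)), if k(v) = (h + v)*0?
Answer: 0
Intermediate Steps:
h = 8
k(v) = 0 (k(v) = (8 + v)*0 = 0)
k(5)*((-7 + 179)/(173 - 79)) = 0*((-7 + 179)/(173 - 79)) = 0*(172/94) = 0*(172*(1/94)) = 0*(86/47) = 0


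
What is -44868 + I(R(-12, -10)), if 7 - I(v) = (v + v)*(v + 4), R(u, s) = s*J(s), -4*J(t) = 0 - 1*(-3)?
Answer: -90067/2 ≈ -45034.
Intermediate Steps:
J(t) = -3/4 (J(t) = -(0 - 1*(-3))/4 = -(0 + 3)/4 = -1/4*3 = -3/4)
R(u, s) = -3*s/4 (R(u, s) = s*(-3/4) = -3*s/4)
I(v) = 7 - 2*v*(4 + v) (I(v) = 7 - (v + v)*(v + 4) = 7 - 2*v*(4 + v))
-44868 + I(R(-12, -10)) = -44868 + (7 - (-6)*(-10) - 2*(-3/4*(-10))**2) = -44868 + (7 - 8*15/2 - 2*(15/2)**2) = -44868 + (7 - 60 - 2*225/4) = -44868 + (7 - 60 - 225/2) = -44868 - 331/2 = -90067/2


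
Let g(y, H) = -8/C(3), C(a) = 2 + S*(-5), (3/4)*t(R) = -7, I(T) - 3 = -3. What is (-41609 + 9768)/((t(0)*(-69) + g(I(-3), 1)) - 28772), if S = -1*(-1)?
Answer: 95523/84376 ≈ 1.1321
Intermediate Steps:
S = 1
I(T) = 0 (I(T) = 3 - 3 = 0)
t(R) = -28/3 (t(R) = (4/3)*(-7) = -28/3)
C(a) = -3 (C(a) = 2 + 1*(-5) = 2 - 5 = -3)
g(y, H) = 8/3 (g(y, H) = -8/(-3) = -8*(-⅓) = 8/3)
(-41609 + 9768)/((t(0)*(-69) + g(I(-3), 1)) - 28772) = (-41609 + 9768)/((-28/3*(-69) + 8/3) - 28772) = -31841/((644 + 8/3) - 28772) = -31841/(1940/3 - 28772) = -31841/(-84376/3) = -31841*(-3/84376) = 95523/84376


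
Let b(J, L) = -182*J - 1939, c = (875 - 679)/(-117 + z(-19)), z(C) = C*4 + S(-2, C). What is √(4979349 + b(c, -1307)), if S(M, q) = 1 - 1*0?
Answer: √716773794/12 ≈ 2231.1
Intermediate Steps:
S(M, q) = 1 (S(M, q) = 1 + 0 = 1)
z(C) = 1 + 4*C (z(C) = C*4 + 1 = 4*C + 1 = 1 + 4*C)
c = -49/48 (c = (875 - 679)/(-117 + (1 + 4*(-19))) = 196/(-117 + (1 - 76)) = 196/(-117 - 75) = 196/(-192) = 196*(-1/192) = -49/48 ≈ -1.0208)
b(J, L) = -1939 - 182*J
√(4979349 + b(c, -1307)) = √(4979349 + (-1939 - 182*(-49/48))) = √(4979349 + (-1939 + 4459/24)) = √(4979349 - 42077/24) = √(119462299/24) = √716773794/12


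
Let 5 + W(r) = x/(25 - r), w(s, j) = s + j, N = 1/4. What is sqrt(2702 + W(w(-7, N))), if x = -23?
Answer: sqrt(43488229)/127 ≈ 51.926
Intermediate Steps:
N = 1/4 ≈ 0.25000
w(s, j) = j + s
W(r) = -5 - 23/(25 - r)
sqrt(2702 + W(w(-7, N))) = sqrt(2702 + (148 - 5*(1/4 - 7))/(-25 + (1/4 - 7))) = sqrt(2702 + (148 - 5*(-27/4))/(-25 - 27/4)) = sqrt(2702 + (148 + 135/4)/(-127/4)) = sqrt(2702 - 4/127*727/4) = sqrt(2702 - 727/127) = sqrt(342427/127) = sqrt(43488229)/127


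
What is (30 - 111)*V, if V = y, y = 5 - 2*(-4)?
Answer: -1053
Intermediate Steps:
y = 13 (y = 5 + 8 = 13)
V = 13
(30 - 111)*V = (30 - 111)*13 = -81*13 = -1053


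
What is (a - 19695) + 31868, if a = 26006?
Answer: 38179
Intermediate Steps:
(a - 19695) + 31868 = (26006 - 19695) + 31868 = 6311 + 31868 = 38179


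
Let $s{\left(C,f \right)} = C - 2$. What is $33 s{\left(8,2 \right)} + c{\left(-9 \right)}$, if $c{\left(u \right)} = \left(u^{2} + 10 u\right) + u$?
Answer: $180$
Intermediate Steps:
$s{\left(C,f \right)} = -2 + C$ ($s{\left(C,f \right)} = C - 2 = -2 + C$)
$c{\left(u \right)} = u^{2} + 11 u$
$33 s{\left(8,2 \right)} + c{\left(-9 \right)} = 33 \left(-2 + 8\right) - 9 \left(11 - 9\right) = 33 \cdot 6 - 18 = 198 - 18 = 180$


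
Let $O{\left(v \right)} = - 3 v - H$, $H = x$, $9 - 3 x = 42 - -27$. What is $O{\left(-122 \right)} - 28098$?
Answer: $-27712$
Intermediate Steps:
$x = -20$ ($x = 3 - \frac{42 - -27}{3} = 3 - \frac{42 + 27}{3} = 3 - 23 = -20$)
$H = -20$
$O{\left(v \right)} = 20 - 3 v$ ($O{\left(v \right)} = - 3 v - -20 = - 3 v + 20 = 20 - 3 v$)
$O{\left(-122 \right)} - 28098 = \left(20 - -366\right) - 28098 = \left(20 + 366\right) - 28098 = 386 - 28098 = -27712$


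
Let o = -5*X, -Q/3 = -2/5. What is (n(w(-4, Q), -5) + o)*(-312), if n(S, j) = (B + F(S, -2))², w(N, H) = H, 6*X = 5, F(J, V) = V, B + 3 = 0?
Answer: -6500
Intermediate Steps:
B = -3 (B = -3 + 0 = -3)
X = ⅚ (X = (⅙)*5 = ⅚ ≈ 0.83333)
Q = 6/5 (Q = -(-6)/5 = -3*(-⅖) = 6/5 ≈ 1.2000)
n(S, j) = 25 (n(S, j) = (-3 - 2)² = (-5)² = 25)
o = -25/6 (o = -5*⅚ = -25/6 ≈ -4.1667)
(n(w(-4, Q), -5) + o)*(-312) = (25 - 25/6)*(-312) = (125/6)*(-312) = -6500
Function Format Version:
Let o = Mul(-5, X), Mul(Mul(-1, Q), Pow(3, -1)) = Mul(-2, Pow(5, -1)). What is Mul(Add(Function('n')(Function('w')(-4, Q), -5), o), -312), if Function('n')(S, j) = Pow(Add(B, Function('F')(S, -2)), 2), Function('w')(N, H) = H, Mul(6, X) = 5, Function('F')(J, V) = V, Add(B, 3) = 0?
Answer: -6500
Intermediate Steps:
B = -3 (B = Add(-3, 0) = -3)
X = Rational(5, 6) (X = Mul(Rational(1, 6), 5) = Rational(5, 6) ≈ 0.83333)
Q = Rational(6, 5) (Q = Mul(-3, Mul(-2, Pow(5, -1))) = Mul(-3, Mul(-2, Rational(1, 5))) = Mul(-3, Rational(-2, 5)) = Rational(6, 5) ≈ 1.2000)
Function('n')(S, j) = 25 (Function('n')(S, j) = Pow(Add(-3, -2), 2) = Pow(-5, 2) = 25)
o = Rational(-25, 6) (o = Mul(-5, Rational(5, 6)) = Rational(-25, 6) ≈ -4.1667)
Mul(Add(Function('n')(Function('w')(-4, Q), -5), o), -312) = Mul(Add(25, Rational(-25, 6)), -312) = Mul(Rational(125, 6), -312) = -6500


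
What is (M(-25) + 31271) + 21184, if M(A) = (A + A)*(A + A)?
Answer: 54955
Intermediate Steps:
M(A) = 4*A² (M(A) = (2*A)*(2*A) = 4*A²)
(M(-25) + 31271) + 21184 = (4*(-25)² + 31271) + 21184 = (4*625 + 31271) + 21184 = (2500 + 31271) + 21184 = 33771 + 21184 = 54955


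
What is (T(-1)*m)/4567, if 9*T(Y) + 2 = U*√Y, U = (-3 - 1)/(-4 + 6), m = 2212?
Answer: -4424/41103 - 4424*I/41103 ≈ -0.10763 - 0.10763*I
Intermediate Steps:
U = -2 (U = -4/2 = -4*½ = -2)
T(Y) = -2/9 - 2*√Y/9 (T(Y) = -2/9 + (-2*√Y)/9 = -2/9 - 2*√Y/9)
(T(-1)*m)/4567 = ((-2/9 - 2*I/9)*2212)/4567 = ((-2/9 - 2*I/9)*2212)*(1/4567) = (-4424/9 - 4424*I/9)*(1/4567) = -4424/41103 - 4424*I/41103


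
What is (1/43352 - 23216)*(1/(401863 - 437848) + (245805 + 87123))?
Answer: -4019269308447725483/520007240 ≈ -7.7293e+9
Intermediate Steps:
(1/43352 - 23216)*(1/(401863 - 437848) + (245805 + 87123)) = (1/43352 - 23216)*(1/(-35985) + 332928) = -1006460031*(-1/35985 + 332928)/43352 = -1006460031/43352*11980414079/35985 = -4019269308447725483/520007240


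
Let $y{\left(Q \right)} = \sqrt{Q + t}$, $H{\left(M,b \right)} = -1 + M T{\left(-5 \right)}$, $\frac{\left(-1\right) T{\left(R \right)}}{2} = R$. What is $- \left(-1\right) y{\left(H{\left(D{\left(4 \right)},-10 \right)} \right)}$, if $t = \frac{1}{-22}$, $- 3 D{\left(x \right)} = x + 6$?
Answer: $\frac{i \sqrt{149754}}{66} \approx 5.8633 i$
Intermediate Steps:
$D{\left(x \right)} = -2 - \frac{x}{3}$ ($D{\left(x \right)} = - \frac{x + 6}{3} = - \frac{6 + x}{3} = -2 - \frac{x}{3}$)
$T{\left(R \right)} = - 2 R$
$H{\left(M,b \right)} = -1 + 10 M$ ($H{\left(M,b \right)} = -1 + M \left(\left(-2\right) \left(-5\right)\right) = -1 + M 10 = -1 + 10 M$)
$t = - \frac{1}{22} \approx -0.045455$
$y{\left(Q \right)} = \sqrt{- \frac{1}{22} + Q}$ ($y{\left(Q \right)} = \sqrt{Q - \frac{1}{22}} = \sqrt{- \frac{1}{22} + Q}$)
$- \left(-1\right) y{\left(H{\left(D{\left(4 \right)},-10 \right)} \right)} = - \left(-1\right) \frac{\sqrt{-22 + 484 \left(-1 + 10 \left(-2 - \frac{4}{3}\right)\right)}}{22} = - \left(-1\right) \frac{\sqrt{-22 + 484 \left(-1 + 10 \left(- \frac{10}{3}\right)\right)}}{22} = - \left(-1\right) \frac{\sqrt{-22 + 484 \left(-1 - \frac{100}{3}\right)}}{22} = - \left(-1\right) \frac{\sqrt{-22 + 484 \left(- \frac{103}{3}\right)}}{22} = - \left(-1\right) \frac{\sqrt{-22 - \frac{49852}{3}}}{22} = - \left(-1\right) \frac{\sqrt{- \frac{49918}{3}}}{22} = - \left(-1\right) \frac{\frac{1}{3} i \sqrt{149754}}{22} = - \left(-1\right) \frac{i \sqrt{149754}}{66} = - \frac{\left(-1\right) i \sqrt{149754}}{66} = \frac{i \sqrt{149754}}{66}$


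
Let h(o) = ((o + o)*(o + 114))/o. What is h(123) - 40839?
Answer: -40365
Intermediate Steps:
h(o) = 228 + 2*o (h(o) = ((2*o)*(114 + o))/o = (2*o*(114 + o))/o = 228 + 2*o)
h(123) - 40839 = (228 + 2*123) - 40839 = (228 + 246) - 40839 = 474 - 40839 = -40365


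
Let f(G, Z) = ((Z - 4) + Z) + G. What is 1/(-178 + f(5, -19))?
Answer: -1/215 ≈ -0.0046512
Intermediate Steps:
f(G, Z) = -4 + G + 2*Z (f(G, Z) = ((-4 + Z) + Z) + G = (-4 + 2*Z) + G = -4 + G + 2*Z)
1/(-178 + f(5, -19)) = 1/(-178 + (-4 + 5 + 2*(-19))) = 1/(-178 + (-4 + 5 - 38)) = 1/(-178 - 37) = 1/(-215) = -1/215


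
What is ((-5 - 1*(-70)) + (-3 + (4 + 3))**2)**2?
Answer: 6561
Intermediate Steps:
((-5 - 1*(-70)) + (-3 + (4 + 3))**2)**2 = ((-5 + 70) + (-3 + 7)**2)**2 = (65 + 4**2)**2 = (65 + 16)**2 = 81**2 = 6561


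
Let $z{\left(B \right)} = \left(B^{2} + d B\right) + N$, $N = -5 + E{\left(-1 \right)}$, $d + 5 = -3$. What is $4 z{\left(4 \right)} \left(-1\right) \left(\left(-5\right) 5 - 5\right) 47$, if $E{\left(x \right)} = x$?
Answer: $-124080$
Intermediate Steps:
$d = -8$ ($d = -5 - 3 = -8$)
$N = -6$ ($N = -5 - 1 = -6$)
$z{\left(B \right)} = -6 + B^{2} - 8 B$ ($z{\left(B \right)} = \left(B^{2} - 8 B\right) - 6 = -6 + B^{2} - 8 B$)
$4 z{\left(4 \right)} \left(-1\right) \left(\left(-5\right) 5 - 5\right) 47 = 4 \left(-6 + 4^{2} - 32\right) \left(-1\right) \left(\left(-5\right) 5 - 5\right) 47 = 4 \left(-6 + 16 - 32\right) \left(-1\right) \left(-25 - 5\right) 47 = 4 \left(-22\right) \left(-1\right) \left(-30\right) 47 = \left(-88\right) \left(-1\right) \left(-30\right) 47 = 88 \left(-30\right) 47 = \left(-2640\right) 47 = -124080$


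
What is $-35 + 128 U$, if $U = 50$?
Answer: $6365$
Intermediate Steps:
$-35 + 128 U = -35 + 128 \cdot 50 = -35 + 6400 = 6365$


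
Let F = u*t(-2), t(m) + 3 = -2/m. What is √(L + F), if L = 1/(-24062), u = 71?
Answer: 3*I*√9135017990/24062 ≈ 11.916*I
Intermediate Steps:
t(m) = -3 - 2/m
F = -142 (F = 71*(-3 - 2/(-2)) = 71*(-3 - 2*(-½)) = 71*(-3 + 1) = 71*(-2) = -142)
L = -1/24062 ≈ -4.1559e-5
√(L + F) = √(-1/24062 - 142) = √(-3416805/24062) = 3*I*√9135017990/24062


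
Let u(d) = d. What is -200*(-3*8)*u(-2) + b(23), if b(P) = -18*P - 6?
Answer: -10020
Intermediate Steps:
b(P) = -6 - 18*P
-200*(-3*8)*u(-2) + b(23) = -200*(-3*8)*(-2) + (-6 - 18*23) = -(-4800)*(-2) + (-6 - 414) = -200*48 - 420 = -9600 - 420 = -10020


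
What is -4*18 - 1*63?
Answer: -135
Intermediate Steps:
-4*18 - 1*63 = -72 - 63 = -135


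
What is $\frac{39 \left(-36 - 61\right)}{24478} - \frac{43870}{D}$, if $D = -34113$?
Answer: $\frac{944800381}{835018014} \approx 1.1315$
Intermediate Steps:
$\frac{39 \left(-36 - 61\right)}{24478} - \frac{43870}{D} = \frac{39 \left(-36 - 61\right)}{24478} - \frac{43870}{-34113} = 39 \left(-97\right) \frac{1}{24478} - - \frac{43870}{34113} = \left(-3783\right) \frac{1}{24478} + \frac{43870}{34113} = - \frac{3783}{24478} + \frac{43870}{34113} = \frac{944800381}{835018014}$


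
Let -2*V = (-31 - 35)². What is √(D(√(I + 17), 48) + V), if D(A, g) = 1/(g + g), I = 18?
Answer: I*√1254522/24 ≈ 46.669*I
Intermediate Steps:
V = -2178 (V = -(-31 - 35)²/2 = -½*(-66)² = -½*4356 = -2178)
D(A, g) = 1/(2*g)
√(D(√(I + 17), 48) + V) = √((½)/48 - 2178) = √((½)*(1/48) - 2178) = √(1/96 - 2178) = √(-209087/96) = I*√1254522/24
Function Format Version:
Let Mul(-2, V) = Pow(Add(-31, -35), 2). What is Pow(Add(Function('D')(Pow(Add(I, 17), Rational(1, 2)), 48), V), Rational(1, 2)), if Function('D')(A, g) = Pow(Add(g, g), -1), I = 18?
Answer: Mul(Rational(1, 24), I, Pow(1254522, Rational(1, 2))) ≈ Mul(46.669, I)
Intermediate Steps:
V = -2178 (V = Mul(Rational(-1, 2), Pow(Add(-31, -35), 2)) = Mul(Rational(-1, 2), Pow(-66, 2)) = Mul(Rational(-1, 2), 4356) = -2178)
Function('D')(A, g) = Mul(Rational(1, 2), Pow(g, -1)) (Function('D')(A, g) = Pow(Mul(2, g), -1) = Mul(Rational(1, 2), Pow(g, -1)))
Pow(Add(Function('D')(Pow(Add(I, 17), Rational(1, 2)), 48), V), Rational(1, 2)) = Pow(Add(Mul(Rational(1, 2), Pow(48, -1)), -2178), Rational(1, 2)) = Pow(Add(Mul(Rational(1, 2), Rational(1, 48)), -2178), Rational(1, 2)) = Pow(Add(Rational(1, 96), -2178), Rational(1, 2)) = Pow(Rational(-209087, 96), Rational(1, 2)) = Mul(Rational(1, 24), I, Pow(1254522, Rational(1, 2)))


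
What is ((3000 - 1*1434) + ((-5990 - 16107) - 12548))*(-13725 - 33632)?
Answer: 1566522203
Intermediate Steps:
((3000 - 1*1434) + ((-5990 - 16107) - 12548))*(-13725 - 33632) = ((3000 - 1434) + (-22097 - 12548))*(-47357) = (1566 - 34645)*(-47357) = -33079*(-47357) = 1566522203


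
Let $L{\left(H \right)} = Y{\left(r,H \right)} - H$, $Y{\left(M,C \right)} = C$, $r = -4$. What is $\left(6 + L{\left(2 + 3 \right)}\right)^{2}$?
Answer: $36$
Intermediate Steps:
$L{\left(H \right)} = 0$ ($L{\left(H \right)} = H - H = 0$)
$\left(6 + L{\left(2 + 3 \right)}\right)^{2} = \left(6 + 0\right)^{2} = 6^{2} = 36$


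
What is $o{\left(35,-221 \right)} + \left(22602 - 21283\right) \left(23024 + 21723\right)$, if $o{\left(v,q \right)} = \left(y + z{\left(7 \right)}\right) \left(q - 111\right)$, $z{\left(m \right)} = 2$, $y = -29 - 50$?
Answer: $59046857$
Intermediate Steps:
$y = -79$
$o{\left(v,q \right)} = 8547 - 77 q$ ($o{\left(v,q \right)} = \left(-79 + 2\right) \left(q - 111\right) = - 77 \left(-111 + q\right) = 8547 - 77 q$)
$o{\left(35,-221 \right)} + \left(22602 - 21283\right) \left(23024 + 21723\right) = \left(8547 - -17017\right) + \left(22602 - 21283\right) \left(23024 + 21723\right) = \left(8547 + 17017\right) + 1319 \cdot 44747 = 25564 + 59021293 = 59046857$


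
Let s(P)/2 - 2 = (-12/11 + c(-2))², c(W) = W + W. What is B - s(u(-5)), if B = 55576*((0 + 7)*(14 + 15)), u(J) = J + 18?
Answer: 1365106532/121 ≈ 1.1282e+7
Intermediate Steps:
c(W) = 2*W
u(J) = 18 + J
s(P) = 6756/121 (s(P) = 4 + 2*(-12/11 + 2*(-2))² = 4 + 2*(-12*1/11 - 4)² = 4 + 2*(-12/11 - 4)² = 4 + 2*(-56/11)² = 4 + 2*(3136/121) = 4 + 6272/121 = 6756/121)
B = 11281928 (B = 55576*(7*29) = 55576*203 = 11281928)
B - s(u(-5)) = 11281928 - 1*6756/121 = 11281928 - 6756/121 = 1365106532/121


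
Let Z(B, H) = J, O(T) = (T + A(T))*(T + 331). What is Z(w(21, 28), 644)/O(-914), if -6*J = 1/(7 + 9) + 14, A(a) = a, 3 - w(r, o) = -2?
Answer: -75/34103168 ≈ -2.1992e-6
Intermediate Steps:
w(r, o) = 5 (w(r, o) = 3 - 1*(-2) = 3 + 2 = 5)
O(T) = 2*T*(331 + T) (O(T) = (T + T)*(T + 331) = (2*T)*(331 + T) = 2*T*(331 + T))
J = -75/32 (J = -(1/(7 + 9) + 14)/6 = -(1/16 + 14)/6 = -⅙*225/16 = -75/32 ≈ -2.3438)
Z(B, H) = -75/32
Z(w(21, 28), 644)/O(-914) = -75*(-1/(1828*(331 - 914)))/32 = -75/(32*(2*(-914)*(-583))) = -75/32/1065724 = -75/32*1/1065724 = -75/34103168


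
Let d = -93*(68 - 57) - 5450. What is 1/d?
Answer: -1/6473 ≈ -0.00015449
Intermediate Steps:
d = -6473 (d = -93*11 - 5450 = -1023 - 5450 = -6473)
1/d = 1/(-6473) = -1/6473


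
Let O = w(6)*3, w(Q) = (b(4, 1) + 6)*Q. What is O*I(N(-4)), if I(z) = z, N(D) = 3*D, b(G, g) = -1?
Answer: -1080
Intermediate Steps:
w(Q) = 5*Q (w(Q) = (-1 + 6)*Q = 5*Q)
O = 90 (O = (5*6)*3 = 30*3 = 90)
O*I(N(-4)) = 90*(3*(-4)) = 90*(-12) = -1080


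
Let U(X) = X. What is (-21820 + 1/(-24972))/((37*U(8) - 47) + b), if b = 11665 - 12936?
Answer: 544889041/25521384 ≈ 21.350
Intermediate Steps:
b = -1271
(-21820 + 1/(-24972))/((37*U(8) - 47) + b) = (-21820 + 1/(-24972))/((37*8 - 47) - 1271) = (-21820 - 1/24972)/((296 - 47) - 1271) = -544889041/(24972*(249 - 1271)) = -544889041/24972/(-1022) = -544889041/24972*(-1/1022) = 544889041/25521384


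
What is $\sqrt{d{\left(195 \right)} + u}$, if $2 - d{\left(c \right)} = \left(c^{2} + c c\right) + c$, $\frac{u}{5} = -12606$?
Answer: $i \sqrt{139273} \approx 373.19 i$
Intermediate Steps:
$u = -63030$ ($u = 5 \left(-12606\right) = -63030$)
$d{\left(c \right)} = 2 - c - 2 c^{2}$ ($d{\left(c \right)} = 2 - \left(\left(c^{2} + c c\right) + c\right) = 2 - \left(\left(c^{2} + c^{2}\right) + c\right) = 2 - \left(2 c^{2} + c\right) = 2 - \left(c + 2 c^{2}\right) = 2 - c - 2 c^{2}$)
$\sqrt{d{\left(195 \right)} + u} = \sqrt{\left(2 - 195 - 2 \cdot 195^{2}\right) - 63030} = \sqrt{\left(2 - 195 - 76050\right) - 63030} = \sqrt{-76243 - 63030} = \sqrt{-139273} = i \sqrt{139273}$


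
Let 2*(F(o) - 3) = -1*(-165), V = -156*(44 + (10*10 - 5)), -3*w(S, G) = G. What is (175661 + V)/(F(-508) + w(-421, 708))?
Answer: -307954/301 ≈ -1023.1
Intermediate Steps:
w(S, G) = -G/3
V = -21684 (V = -156*(44 + (100 - 5)) = -156*(44 + 95) = -156*139 = -21684)
F(o) = 171/2 (F(o) = 3 + (-1*(-165))/2 = 3 + (½)*165 = 3 + 165/2 = 171/2)
(175661 + V)/(F(-508) + w(-421, 708)) = (175661 - 21684)/(171/2 - ⅓*708) = 153977/(171/2 - 236) = 153977/(-301/2) = 153977*(-2/301) = -307954/301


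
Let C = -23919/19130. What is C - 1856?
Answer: -35529199/19130 ≈ -1857.3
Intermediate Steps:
C = -23919/19130 (C = -23919*1/19130 = -23919/19130 ≈ -1.2503)
C - 1856 = -23919/19130 - 1856 = -35529199/19130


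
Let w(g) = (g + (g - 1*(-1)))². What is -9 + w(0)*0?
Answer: -9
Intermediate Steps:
w(g) = (1 + 2*g)² (w(g) = (g + (g + 1))² = (g + (1 + g))² = (1 + 2*g)²)
-9 + w(0)*0 = -9 + (1 + 2*0)²*0 = -9 + (1 + 0)²*0 = -9 + 1²*0 = -9 + 1*0 = -9 + 0 = -9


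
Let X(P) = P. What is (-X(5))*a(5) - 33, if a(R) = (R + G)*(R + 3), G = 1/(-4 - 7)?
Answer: -2523/11 ≈ -229.36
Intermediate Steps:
G = -1/11 (G = 1/(-11) = -1/11 ≈ -0.090909)
a(R) = (3 + R)*(-1/11 + R) (a(R) = (R - 1/11)*(R + 3) = (-1/11 + R)*(3 + R) = (3 + R)*(-1/11 + R))
(-X(5))*a(5) - 33 = (-1*5)*(-3/11 + 5² + (32/11)*5) - 33 = -5*(-3/11 + 25 + 160/11) - 33 = -5*432/11 - 33 = -2160/11 - 33 = -2523/11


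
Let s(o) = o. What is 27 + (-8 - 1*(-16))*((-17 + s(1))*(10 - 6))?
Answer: -485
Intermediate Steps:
27 + (-8 - 1*(-16))*((-17 + s(1))*(10 - 6)) = 27 + (-8 - 1*(-16))*((-17 + 1)*(10 - 6)) = 27 + (-8 + 16)*(-16*4) = 27 + 8*(-64) = 27 - 512 = -485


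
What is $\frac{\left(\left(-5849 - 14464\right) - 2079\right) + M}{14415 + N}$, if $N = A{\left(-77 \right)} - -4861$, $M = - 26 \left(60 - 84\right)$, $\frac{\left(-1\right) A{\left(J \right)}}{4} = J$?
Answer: $- \frac{907}{816} \approx -1.1115$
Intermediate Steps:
$A{\left(J \right)} = - 4 J$
$M = 624$ ($M = \left(-26\right) \left(-24\right) = 624$)
$N = 5169$ ($N = \left(-4\right) \left(-77\right) - -4861 = 308 + 4861 = 5169$)
$\frac{\left(\left(-5849 - 14464\right) - 2079\right) + M}{14415 + N} = \frac{\left(\left(-5849 - 14464\right) - 2079\right) + 624}{14415 + 5169} = \frac{\left(-20313 - 2079\right) + 624}{19584} = \left(-22392 + 624\right) \frac{1}{19584} = \left(-21768\right) \frac{1}{19584} = - \frac{907}{816}$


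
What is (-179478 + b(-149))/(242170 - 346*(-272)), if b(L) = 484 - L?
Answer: -59615/112094 ≈ -0.53183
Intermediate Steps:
(-179478 + b(-149))/(242170 - 346*(-272)) = (-179478 + (484 - 1*(-149)))/(242170 - 346*(-272)) = (-179478 + (484 + 149))/(242170 + 94112) = (-179478 + 633)/336282 = -178845*1/336282 = -59615/112094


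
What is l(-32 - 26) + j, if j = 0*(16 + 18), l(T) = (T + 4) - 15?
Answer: -69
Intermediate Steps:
l(T) = -11 + T (l(T) = (4 + T) - 15 = -11 + T)
j = 0 (j = 0*34 = 0)
l(-32 - 26) + j = (-11 + (-32 - 26)) + 0 = (-11 - 58) + 0 = -69 + 0 = -69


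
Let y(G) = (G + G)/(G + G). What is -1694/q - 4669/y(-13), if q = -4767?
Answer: -3179347/681 ≈ -4668.6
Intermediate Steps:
y(G) = 1 (y(G) = (2*G)/((2*G)) = (2*G)*(1/(2*G)) = 1)
-1694/q - 4669/y(-13) = -1694/(-4767) - 4669/1 = -1694*(-1/4767) - 4669*1 = 242/681 - 4669 = -3179347/681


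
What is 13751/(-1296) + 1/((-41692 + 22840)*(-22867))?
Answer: -493991707699/46557577872 ≈ -10.610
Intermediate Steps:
13751/(-1296) + 1/((-41692 + 22840)*(-22867)) = 13751*(-1/1296) - 1/22867/(-18852) = -13751/1296 - 1/18852*(-1/22867) = -13751/1296 + 1/431088684 = -493991707699/46557577872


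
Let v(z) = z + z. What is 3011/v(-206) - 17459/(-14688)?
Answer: -544595/88992 ≈ -6.1196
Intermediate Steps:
v(z) = 2*z
3011/v(-206) - 17459/(-14688) = 3011/((2*(-206))) - 17459/(-14688) = 3011/(-412) - 17459*(-1/14688) = 3011*(-1/412) + 1027/864 = -3011/412 + 1027/864 = -544595/88992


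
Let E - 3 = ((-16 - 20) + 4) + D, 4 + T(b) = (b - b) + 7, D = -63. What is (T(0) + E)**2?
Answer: 7921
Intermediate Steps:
T(b) = 3 (T(b) = -4 + ((b - b) + 7) = -4 + (0 + 7) = -4 + 7 = 3)
E = -92 (E = 3 + (((-16 - 20) + 4) - 63) = 3 + ((-36 + 4) - 63) = 3 + (-32 - 63) = 3 - 95 = -92)
(T(0) + E)**2 = (3 - 92)**2 = (-89)**2 = 7921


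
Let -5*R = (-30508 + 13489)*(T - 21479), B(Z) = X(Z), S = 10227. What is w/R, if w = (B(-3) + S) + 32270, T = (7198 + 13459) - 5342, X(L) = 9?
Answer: -106265/52452558 ≈ -0.0020259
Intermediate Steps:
B(Z) = 9
T = 15315 (T = 20657 - 5342 = 15315)
R = -104905116/5 (R = -(-30508 + 13489)*(15315 - 21479)/5 = -(-17019)*(-6164)/5 = -⅕*104905116 = -104905116/5 ≈ -2.0981e+7)
w = 42506 (w = (9 + 10227) + 32270 = 10236 + 32270 = 42506)
w/R = 42506/(-104905116/5) = 42506*(-5/104905116) = -106265/52452558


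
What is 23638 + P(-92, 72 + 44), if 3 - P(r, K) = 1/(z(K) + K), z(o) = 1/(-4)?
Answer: 10945779/463 ≈ 23641.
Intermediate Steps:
z(o) = -¼
P(r, K) = 3 - 1/(-¼ + K)
23638 + P(-92, 72 + 44) = 23638 + (-7 + 12*(72 + 44))/(-1 + 4*(72 + 44)) = 23638 + (-7 + 12*116)/(-1 + 4*116) = 23638 + (-7 + 1392)/(-1 + 464) = 23638 + 1385/463 = 10945779/463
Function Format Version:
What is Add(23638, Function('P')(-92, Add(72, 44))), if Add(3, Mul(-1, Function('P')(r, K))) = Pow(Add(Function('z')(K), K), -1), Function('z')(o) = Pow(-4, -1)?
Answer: Rational(10945779, 463) ≈ 23641.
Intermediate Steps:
Function('z')(o) = Rational(-1, 4)
Function('P')(r, K) = Add(3, Mul(-1, Pow(Add(Rational(-1, 4), K), -1)))
Add(23638, Function('P')(-92, Add(72, 44))) = Add(23638, Mul(Pow(Add(-1, Mul(4, Add(72, 44))), -1), Add(-7, Mul(12, Add(72, 44))))) = Add(23638, Mul(Pow(Add(-1, Mul(4, 116)), -1), Add(-7, Mul(12, 116)))) = Add(23638, Mul(Pow(Add(-1, 464), -1), Add(-7, 1392))) = Add(23638, Mul(Pow(463, -1), 1385)) = Add(23638, Mul(Rational(1, 463), 1385)) = Add(23638, Rational(1385, 463)) = Rational(10945779, 463)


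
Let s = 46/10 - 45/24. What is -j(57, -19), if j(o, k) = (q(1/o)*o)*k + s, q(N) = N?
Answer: 651/40 ≈ 16.275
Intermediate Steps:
s = 109/40 (s = 46*(⅒) - 45*1/24 = 23/5 - 15/8 = 109/40 ≈ 2.7250)
j(o, k) = 109/40 + k (j(o, k) = (o/o)*k + 109/40 = 1*k + 109/40 = k + 109/40 = 109/40 + k)
-j(57, -19) = -(109/40 - 19) = -1*(-651/40) = 651/40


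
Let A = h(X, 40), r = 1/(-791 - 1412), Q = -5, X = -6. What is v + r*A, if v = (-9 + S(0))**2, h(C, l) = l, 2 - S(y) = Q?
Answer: 8772/2203 ≈ 3.9818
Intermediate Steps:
S(y) = 7 (S(y) = 2 - 1*(-5) = 2 + 5 = 7)
r = -1/2203 (r = 1/(-2203) = -1/2203 ≈ -0.00045393)
A = 40
v = 4 (v = (-9 + 7)**2 = (-2)**2 = 4)
v + r*A = 4 - 1/2203*40 = 4 - 40/2203 = 8772/2203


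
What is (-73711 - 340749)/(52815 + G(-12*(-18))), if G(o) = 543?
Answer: -207230/26679 ≈ -7.7675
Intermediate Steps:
(-73711 - 340749)/(52815 + G(-12*(-18))) = (-73711 - 340749)/(52815 + 543) = -414460/53358 = -414460*1/53358 = -207230/26679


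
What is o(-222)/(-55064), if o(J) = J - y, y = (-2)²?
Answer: 113/27532 ≈ 0.0041043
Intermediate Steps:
y = 4
o(J) = -4 + J (o(J) = J - 1*4 = J - 4 = -4 + J)
o(-222)/(-55064) = (-4 - 222)/(-55064) = -226*(-1/55064) = 113/27532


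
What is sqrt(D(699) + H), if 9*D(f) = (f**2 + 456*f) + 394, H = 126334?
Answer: sqrt(1944745)/3 ≈ 464.85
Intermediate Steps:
D(f) = 394/9 + f**2/9 + 152*f/3 (D(f) = ((f**2 + 456*f) + 394)/9 = (394 + f**2 + 456*f)/9 = 394/9 + f**2/9 + 152*f/3)
sqrt(D(699) + H) = sqrt((394/9 + (1/9)*699**2 + (152/3)*699) + 126334) = sqrt((394/9 + (1/9)*488601 + 35416) + 126334) = sqrt((394/9 + 54289 + 35416) + 126334) = sqrt(807739/9 + 126334) = sqrt(1944745/9) = sqrt(1944745)/3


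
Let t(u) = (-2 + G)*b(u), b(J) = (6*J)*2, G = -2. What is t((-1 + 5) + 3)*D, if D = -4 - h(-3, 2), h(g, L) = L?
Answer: 2016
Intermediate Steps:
b(J) = 12*J
D = -6 (D = -4 - 1*2 = -4 - 2 = -6)
t(u) = -48*u (t(u) = (-2 - 2)*(12*u) = -48*u)
t((-1 + 5) + 3)*D = -48*((-1 + 5) + 3)*(-6) = -48*(4 + 3)*(-6) = -48*7*(-6) = -336*(-6) = 2016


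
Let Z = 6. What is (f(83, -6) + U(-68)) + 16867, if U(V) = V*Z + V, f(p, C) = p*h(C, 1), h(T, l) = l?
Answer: 16474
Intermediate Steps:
f(p, C) = p (f(p, C) = p*1 = p)
U(V) = 7*V (U(V) = V*6 + V = 6*V + V = 7*V)
(f(83, -6) + U(-68)) + 16867 = (83 + 7*(-68)) + 16867 = (83 - 476) + 16867 = -393 + 16867 = 16474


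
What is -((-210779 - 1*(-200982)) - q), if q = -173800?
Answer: -164003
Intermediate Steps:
-((-210779 - 1*(-200982)) - q) = -((-210779 - 1*(-200982)) - 1*(-173800)) = -((-210779 + 200982) + 173800) = -(-9797 + 173800) = -1*164003 = -164003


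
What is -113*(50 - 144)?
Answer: 10622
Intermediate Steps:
-113*(50 - 144) = -113*(-94) = 10622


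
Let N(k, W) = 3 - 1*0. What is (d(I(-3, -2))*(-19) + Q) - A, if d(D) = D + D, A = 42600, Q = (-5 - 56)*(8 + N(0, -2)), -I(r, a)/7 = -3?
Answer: -44069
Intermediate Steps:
N(k, W) = 3 (N(k, W) = 3 + 0 = 3)
I(r, a) = 21 (I(r, a) = -7*(-3) = 21)
Q = -671 (Q = (-5 - 56)*(8 + 3) = -61*11 = -671)
d(D) = 2*D
(d(I(-3, -2))*(-19) + Q) - A = ((2*21)*(-19) - 671) - 1*42600 = (42*(-19) - 671) - 42600 = (-798 - 671) - 42600 = -1469 - 42600 = -44069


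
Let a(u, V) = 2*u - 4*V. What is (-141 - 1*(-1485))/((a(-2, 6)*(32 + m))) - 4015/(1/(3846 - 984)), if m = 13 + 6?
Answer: -195345826/17 ≈ -1.1491e+7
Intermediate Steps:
a(u, V) = -4*V + 2*u
m = 19
(-141 - 1*(-1485))/((a(-2, 6)*(32 + m))) - 4015/(1/(3846 - 984)) = (-141 - 1*(-1485))/(((-4*6 + 2*(-2))*(32 + 19))) - 4015/(1/(3846 - 984)) = (-141 + 1485)/(((-24 - 4)*51)) - 4015/(1/2862) = 1344/((-28*51)) - 4015/1/2862 = 1344/(-1428) - 4015*2862 = 1344*(-1/1428) - 11490930 = -16/17 - 11490930 = -195345826/17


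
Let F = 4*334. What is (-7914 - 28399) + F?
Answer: -34977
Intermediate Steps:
F = 1336
(-7914 - 28399) + F = (-7914 - 28399) + 1336 = -36313 + 1336 = -34977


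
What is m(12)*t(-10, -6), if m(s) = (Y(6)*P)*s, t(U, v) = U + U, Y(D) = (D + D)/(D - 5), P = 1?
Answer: -2880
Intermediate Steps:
Y(D) = 2*D/(-5 + D) (Y(D) = (2*D)/(-5 + D) = 2*D/(-5 + D))
t(U, v) = 2*U
m(s) = 12*s (m(s) = ((2*6/(-5 + 6))*1)*s = ((2*6/1)*1)*s = ((2*6*1)*1)*s = (12*1)*s = 12*s)
m(12)*t(-10, -6) = (12*12)*(2*(-10)) = 144*(-20) = -2880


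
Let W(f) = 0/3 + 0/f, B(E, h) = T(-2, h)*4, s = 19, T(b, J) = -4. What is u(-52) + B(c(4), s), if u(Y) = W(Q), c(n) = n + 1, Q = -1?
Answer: -16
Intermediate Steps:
c(n) = 1 + n
B(E, h) = -16 (B(E, h) = -4*4 = -16)
W(f) = 0 (W(f) = 0*(1/3) + 0 = 0 + 0 = 0)
u(Y) = 0
u(-52) + B(c(4), s) = 0 - 16 = -16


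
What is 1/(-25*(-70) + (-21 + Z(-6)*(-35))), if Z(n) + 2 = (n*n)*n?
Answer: 1/9359 ≈ 0.00010685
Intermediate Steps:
Z(n) = -2 + n³ (Z(n) = -2 + (n*n)*n = -2 + n²*n = -2 + n³)
1/(-25*(-70) + (-21 + Z(-6)*(-35))) = 1/(-25*(-70) + (-21 + (-2 + (-6)³)*(-35))) = 1/(1750 + (-21 + (-2 - 216)*(-35))) = 1/(1750 + (-21 - 218*(-35))) = 1/(1750 + (-21 + 7630)) = 1/(1750 + 7609) = 1/9359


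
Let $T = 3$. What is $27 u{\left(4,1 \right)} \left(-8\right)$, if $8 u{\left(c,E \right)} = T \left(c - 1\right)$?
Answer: $-243$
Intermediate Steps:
$u{\left(c,E \right)} = - \frac{3}{8} + \frac{3 c}{8}$ ($u{\left(c,E \right)} = \frac{3 \left(c - 1\right)}{8} = \frac{3 \left(-1 + c\right)}{8} = \frac{-3 + 3 c}{8} = - \frac{3}{8} + \frac{3 c}{8}$)
$27 u{\left(4,1 \right)} \left(-8\right) = 27 \left(- \frac{3}{8} + \frac{3}{8} \cdot 4\right) \left(-8\right) = 27 \left(- \frac{3}{8} + \frac{3}{2}\right) \left(-8\right) = 27 \cdot \frac{9}{8} \left(-8\right) = \frac{243}{8} \left(-8\right) = -243$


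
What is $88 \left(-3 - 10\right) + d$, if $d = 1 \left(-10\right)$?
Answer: $-1154$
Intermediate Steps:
$d = -10$
$88 \left(-3 - 10\right) + d = 88 \left(-3 - 10\right) - 10 = 88 \left(-13\right) - 10 = -1144 - 10 = -1154$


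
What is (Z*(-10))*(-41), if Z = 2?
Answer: 820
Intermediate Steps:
(Z*(-10))*(-41) = (2*(-10))*(-41) = -20*(-41) = 820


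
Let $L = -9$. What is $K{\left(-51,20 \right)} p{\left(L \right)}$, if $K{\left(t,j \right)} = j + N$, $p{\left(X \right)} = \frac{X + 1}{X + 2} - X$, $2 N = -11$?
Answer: $\frac{2059}{14} \approx 147.07$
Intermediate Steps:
$N = - \frac{11}{2}$ ($N = \frac{1}{2} \left(-11\right) = - \frac{11}{2} \approx -5.5$)
$p{\left(X \right)} = - X + \frac{1 + X}{2 + X}$ ($p{\left(X \right)} = \frac{1 + X}{2 + X} - X = - X + \frac{1 + X}{2 + X}$)
$K{\left(t,j \right)} = - \frac{11}{2} + j$ ($K{\left(t,j \right)} = j - \frac{11}{2} = - \frac{11}{2} + j$)
$K{\left(-51,20 \right)} p{\left(L \right)} = \left(- \frac{11}{2} + 20\right) \frac{1 - -9 - \left(-9\right)^{2}}{2 - 9} = \frac{29 \frac{1 + 9 - 81}{-7}}{2} = \frac{29 \left(- \frac{1 + 9 - 81}{7}\right)}{2} = \frac{29 \left(\left(- \frac{1}{7}\right) \left(-71\right)\right)}{2} = \frac{29}{2} \cdot \frac{71}{7} = \frac{2059}{14}$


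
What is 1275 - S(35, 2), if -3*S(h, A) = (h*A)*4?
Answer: 4105/3 ≈ 1368.3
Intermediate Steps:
S(h, A) = -4*A*h/3 (S(h, A) = -h*A*4/3 = -A*h*4/3 = -4*A*h/3)
1275 - S(35, 2) = 1275 - (-4)*2*35/3 = 1275 - 1*(-280/3) = 1275 + 280/3 = 4105/3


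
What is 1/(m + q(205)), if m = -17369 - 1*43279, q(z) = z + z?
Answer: -1/60238 ≈ -1.6601e-5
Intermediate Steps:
q(z) = 2*z
m = -60648 (m = -17369 - 43279 = -60648)
1/(m + q(205)) = 1/(-60648 + 2*205) = 1/(-60648 + 410) = 1/(-60238) = -1/60238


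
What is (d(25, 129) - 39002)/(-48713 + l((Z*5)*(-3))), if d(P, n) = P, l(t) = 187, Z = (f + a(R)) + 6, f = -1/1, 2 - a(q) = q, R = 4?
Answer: 38977/48526 ≈ 0.80322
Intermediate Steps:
a(q) = 2 - q
f = -1 (f = -1*1 = -1)
Z = 3 (Z = (-1 + (2 - 1*4)) + 6 = (-1 + (2 - 4)) + 6 = (-1 - 2) + 6 = -3 + 6 = 3)
(d(25, 129) - 39002)/(-48713 + l((Z*5)*(-3))) = (25 - 39002)/(-48713 + 187) = -38977/(-48526) = -38977*(-1/48526) = 38977/48526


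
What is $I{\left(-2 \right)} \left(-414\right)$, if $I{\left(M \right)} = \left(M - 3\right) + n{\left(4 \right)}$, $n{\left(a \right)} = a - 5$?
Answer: $2484$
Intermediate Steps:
$n{\left(a \right)} = -5 + a$
$I{\left(M \right)} = -4 + M$ ($I{\left(M \right)} = \left(M - 3\right) + \left(-5 + 4\right) = \left(-3 + M\right) - 1 = -4 + M$)
$I{\left(-2 \right)} \left(-414\right) = \left(-4 - 2\right) \left(-414\right) = \left(-6\right) \left(-414\right) = 2484$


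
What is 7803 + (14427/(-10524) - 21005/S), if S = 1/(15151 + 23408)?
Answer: -2841213368745/3508 ≈ -8.0992e+8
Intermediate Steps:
S = 1/38559 ≈ 2.5934e-5
7803 + (14427/(-10524) - 21005/S) = 7803 + (14427/(-10524) - 21005/1/38559) = 7803 + (14427*(-1/10524) - 21005*38559) = 7803 + (-4809/3508 - 809931795) = 7803 - 2841240741669/3508 = -2841213368745/3508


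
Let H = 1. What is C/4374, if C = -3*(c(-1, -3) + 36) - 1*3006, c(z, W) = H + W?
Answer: -518/729 ≈ -0.71056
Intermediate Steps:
c(z, W) = 1 + W
C = -3108 (C = -3*((1 - 3) + 36) - 1*3006 = -3*(-2 + 36) - 3006 = -3*34 - 3006 = -102 - 3006 = -3108)
C/4374 = -3108/4374 = -3108*1/4374 = -518/729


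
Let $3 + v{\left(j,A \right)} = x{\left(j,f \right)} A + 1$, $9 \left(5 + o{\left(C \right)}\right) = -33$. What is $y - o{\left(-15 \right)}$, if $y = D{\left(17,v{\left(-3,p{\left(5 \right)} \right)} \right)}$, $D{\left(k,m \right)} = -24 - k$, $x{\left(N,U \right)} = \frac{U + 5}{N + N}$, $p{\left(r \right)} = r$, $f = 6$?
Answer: $- \frac{97}{3} \approx -32.333$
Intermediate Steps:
$o{\left(C \right)} = - \frac{26}{3}$ ($o{\left(C \right)} = -5 + \frac{1}{9} \left(-33\right) = -5 - \frac{11}{3} = - \frac{26}{3}$)
$x{\left(N,U \right)} = \frac{5 + U}{2 N}$
$v{\left(j,A \right)} = -2 + \frac{11 A}{2 j}$ ($v{\left(j,A \right)} = -3 + \left(\frac{5 + 6}{2 j} A + 1\right) = -3 + \left(\frac{1}{2} \frac{1}{j} 11 A + 1\right) = -3 + \left(\frac{11}{2 j} A + 1\right) = -3 + \left(\frac{11 A}{2 j} + 1\right) = -3 + \left(1 + \frac{11 A}{2 j}\right) = -2 + \frac{11 A}{2 j}$)
$y = -41$ ($y = -24 - 17 = -41$)
$y - o{\left(-15 \right)} = -41 - - \frac{26}{3} = -41 + \frac{26}{3} = - \frac{97}{3}$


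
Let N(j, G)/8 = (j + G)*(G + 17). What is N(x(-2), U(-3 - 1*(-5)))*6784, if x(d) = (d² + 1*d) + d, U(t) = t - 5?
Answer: -2279424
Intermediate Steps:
U(t) = -5 + t
x(d) = d² + 2*d (x(d) = (d² + d) + d = (d + d²) + d = d² + 2*d)
N(j, G) = 8*(17 + G)*(G + j) (N(j, G) = 8*((j + G)*(G + 17)) = 8*((G + j)*(17 + G)) = 8*((17 + G)*(G + j)) = 8*(17 + G)*(G + j))
N(x(-2), U(-3 - 1*(-5)))*6784 = (8*(-5 + (-3 - 1*(-5)))² + 136*(-5 + (-3 - 1*(-5))) + 136*(-2*(2 - 2)) + 8*(-5 + (-3 - 1*(-5)))*(-2*(2 - 2)))*6784 = (8*(-5 + (-3 + 5))² + 136*(-5 + (-3 + 5)) + 136*(-2*0) + 8*(-5 + (-3 + 5))*(-2*0))*6784 = (8*(-5 + 2)² + 136*(-5 + 2) + 136*0 + 8*(-5 + 2)*0)*6784 = (8*(-3)² + 136*(-3) + 0 + 8*(-3)*0)*6784 = (8*9 - 408 + 0 + 0)*6784 = (72 - 408 + 0 + 0)*6784 = -336*6784 = -2279424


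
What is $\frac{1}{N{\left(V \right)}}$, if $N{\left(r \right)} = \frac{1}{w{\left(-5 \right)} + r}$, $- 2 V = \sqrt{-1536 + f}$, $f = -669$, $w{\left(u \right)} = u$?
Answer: $-5 - \frac{21 i \sqrt{5}}{2} \approx -5.0 - 23.479 i$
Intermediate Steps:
$V = - \frac{21 i \sqrt{5}}{2}$ ($V = - \frac{\sqrt{-1536 - 669}}{2} = - \frac{\sqrt{-2205}}{2} = - \frac{21 i \sqrt{5}}{2} \approx - 23.479 i$)
$N{\left(r \right)} = \frac{1}{-5 + r}$
$\frac{1}{N{\left(V \right)}} = \frac{1}{\frac{1}{-5 - \frac{21 i \sqrt{5}}{2}}} = -5 - \frac{21 i \sqrt{5}}{2}$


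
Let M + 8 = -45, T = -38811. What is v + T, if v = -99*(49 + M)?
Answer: -38415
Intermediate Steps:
M = -53 (M = -8 - 45 = -53)
v = 396 (v = -99*(49 - 53) = -99*(-4) = 396)
v + T = 396 - 38811 = -38415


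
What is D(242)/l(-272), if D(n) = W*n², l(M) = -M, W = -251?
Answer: -3674891/68 ≈ -54043.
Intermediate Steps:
D(n) = -251*n²
D(242)/l(-272) = (-251*242²)/((-1*(-272))) = -251*58564/272 = -14699564*1/272 = -3674891/68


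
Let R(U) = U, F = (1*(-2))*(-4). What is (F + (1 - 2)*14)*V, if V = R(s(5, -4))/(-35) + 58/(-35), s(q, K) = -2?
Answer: 48/5 ≈ 9.6000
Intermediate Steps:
F = 8 (F = -2*(-4) = 8)
V = -8/5 (V = -2/(-35) + 58/(-35) = -2*(-1/35) + 58*(-1/35) = 2/35 - 58/35 = -8/5 ≈ -1.6000)
(F + (1 - 2)*14)*V = (8 + (1 - 2)*14)*(-8/5) = (8 - 1*14)*(-8/5) = (8 - 14)*(-8/5) = -6*(-8/5) = 48/5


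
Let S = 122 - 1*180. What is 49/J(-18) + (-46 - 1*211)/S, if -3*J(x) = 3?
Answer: -2585/58 ≈ -44.569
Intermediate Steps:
S = -58 (S = 122 - 180 = -58)
J(x) = -1 (J(x) = -1/3*3 = -1)
49/J(-18) + (-46 - 1*211)/S = 49/(-1) + (-46 - 1*211)/(-58) = 49*(-1) + (-46 - 211)*(-1/58) = -49 - 257*(-1/58) = -49 + 257/58 = -2585/58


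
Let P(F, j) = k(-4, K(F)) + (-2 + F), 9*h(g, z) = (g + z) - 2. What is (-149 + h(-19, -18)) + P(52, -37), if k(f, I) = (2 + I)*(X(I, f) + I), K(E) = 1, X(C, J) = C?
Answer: -292/3 ≈ -97.333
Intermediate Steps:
k(f, I) = 2*I*(2 + I) (k(f, I) = (2 + I)*(I + I) = (2 + I)*(2*I) = 2*I*(2 + I))
h(g, z) = -2/9 + g/9 + z/9 (h(g, z) = ((g + z) - 2)/9 = (-2 + g + z)/9 = -2/9 + g/9 + z/9)
P(F, j) = 4 + F (P(F, j) = 2*1*(2 + 1) + (-2 + F) = 2*1*3 + (-2 + F) = 6 + (-2 + F) = 4 + F)
(-149 + h(-19, -18)) + P(52, -37) = (-149 + (-2/9 + (⅑)*(-19) + (⅑)*(-18))) + (4 + 52) = (-149 + (-2/9 - 19/9 - 2)) + 56 = (-149 - 13/3) + 56 = -460/3 + 56 = -292/3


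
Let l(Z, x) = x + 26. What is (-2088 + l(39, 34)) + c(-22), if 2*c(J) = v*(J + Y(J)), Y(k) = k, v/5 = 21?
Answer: -4338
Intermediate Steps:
v = 105 (v = 5*21 = 105)
l(Z, x) = 26 + x
c(J) = 105*J (c(J) = (105*(J + J))/2 = (105*(2*J))/2 = (210*J)/2 = 105*J)
(-2088 + l(39, 34)) + c(-22) = (-2088 + (26 + 34)) + 105*(-22) = (-2088 + 60) - 2310 = -2028 - 2310 = -4338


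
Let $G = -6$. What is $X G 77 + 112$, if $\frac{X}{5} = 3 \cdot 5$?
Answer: $-34538$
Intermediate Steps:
$X = 75$ ($X = 5 \cdot 3 \cdot 5 = 5 \cdot 15 = 75$)
$X G 77 + 112 = 75 \left(-6\right) 77 + 112 = \left(-450\right) 77 + 112 = -34650 + 112 = -34538$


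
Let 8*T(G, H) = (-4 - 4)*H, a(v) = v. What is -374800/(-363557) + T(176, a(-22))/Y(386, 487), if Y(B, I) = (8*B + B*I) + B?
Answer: 35882853527/34802584496 ≈ 1.0310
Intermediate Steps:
Y(B, I) = 9*B + B*I
T(G, H) = -H (T(G, H) = ((-4 - 4)*H)/8 = (-8*H)/8 = -H)
-374800/(-363557) + T(176, a(-22))/Y(386, 487) = -374800/(-363557) + (-1*(-22))/((386*(9 + 487))) = -374800*(-1/363557) + 22/((386*496)) = 374800/363557 + 22/191456 = 374800/363557 + 22*(1/191456) = 374800/363557 + 11/95728 = 35882853527/34802584496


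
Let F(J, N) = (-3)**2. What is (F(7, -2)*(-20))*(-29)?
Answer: 5220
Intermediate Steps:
F(J, N) = 9
(F(7, -2)*(-20))*(-29) = (9*(-20))*(-29) = -180*(-29) = 5220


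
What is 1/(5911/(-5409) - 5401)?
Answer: -5409/29219920 ≈ -0.00018511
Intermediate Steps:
1/(5911/(-5409) - 5401) = 1/(5911*(-1/5409) - 5401) = 1/(-5911/5409 - 5401) = 1/(-29219920/5409) = -5409/29219920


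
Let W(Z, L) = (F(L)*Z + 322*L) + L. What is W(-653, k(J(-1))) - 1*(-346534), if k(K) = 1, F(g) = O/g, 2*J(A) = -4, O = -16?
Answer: 357305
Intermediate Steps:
J(A) = -2 (J(A) = (1/2)*(-4) = -2)
F(g) = -16/g
W(Z, L) = 323*L - 16*Z/L (W(Z, L) = ((-16/L)*Z + 322*L) + L = (-16*Z/L + 322*L) + L = (322*L - 16*Z/L) + L = 323*L - 16*Z/L)
W(-653, k(J(-1))) - 1*(-346534) = (323*1 - 16*(-653)/1) - 1*(-346534) = (323 - 16*(-653)*1) + 346534 = (323 + 10448) + 346534 = 10771 + 346534 = 357305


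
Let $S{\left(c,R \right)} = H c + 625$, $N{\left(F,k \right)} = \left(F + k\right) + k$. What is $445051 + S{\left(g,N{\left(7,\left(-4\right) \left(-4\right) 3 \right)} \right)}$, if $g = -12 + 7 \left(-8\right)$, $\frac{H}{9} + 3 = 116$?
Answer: $376520$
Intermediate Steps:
$H = 1017$ ($H = -27 + 9 \cdot 116 = -27 + 1044 = 1017$)
$g = -68$ ($g = -12 - 56 = -68$)
$N{\left(F,k \right)} = F + 2 k$
$S{\left(c,R \right)} = 625 + 1017 c$ ($S{\left(c,R \right)} = 1017 c + 625 = 625 + 1017 c$)
$445051 + S{\left(g,N{\left(7,\left(-4\right) \left(-4\right) 3 \right)} \right)} = 445051 + \left(625 + 1017 \left(-68\right)\right) = 445051 + \left(625 - 69156\right) = 445051 - 68531 = 376520$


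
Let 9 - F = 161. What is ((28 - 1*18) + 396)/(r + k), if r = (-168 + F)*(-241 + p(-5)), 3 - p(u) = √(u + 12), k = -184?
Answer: 1927891/360727236 - 2030*√7/90181809 ≈ 0.0052849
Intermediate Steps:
F = -152 (F = 9 - 1*161 = 9 - 161 = -152)
p(u) = 3 - √(12 + u) (p(u) = 3 - √(u + 12) = 3 - √(12 + u))
r = 76160 + 320*√7 (r = (-168 - 152)*(-241 + (3 - √(12 - 5))) = -320*(-241 + (3 - √7)) = -320*(-238 - √7) = 76160 + 320*√7 ≈ 77007.)
((28 - 1*18) + 396)/(r + k) = ((28 - 1*18) + 396)/((76160 + 320*√7) - 184) = ((28 - 18) + 396)/(75976 + 320*√7) = (10 + 396)/(75976 + 320*√7) = 406/(75976 + 320*√7)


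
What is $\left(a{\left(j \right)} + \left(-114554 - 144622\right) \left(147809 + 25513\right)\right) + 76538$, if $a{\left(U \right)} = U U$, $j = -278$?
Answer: $-44920748850$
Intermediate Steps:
$a{\left(U \right)} = U^{2}$
$\left(a{\left(j \right)} + \left(-114554 - 144622\right) \left(147809 + 25513\right)\right) + 76538 = \left(\left(-278\right)^{2} + \left(-114554 - 144622\right) \left(147809 + 25513\right)\right) + 76538 = \left(77284 - 44920902672\right) + 76538 = -44920825388 + 76538 = -44920748850$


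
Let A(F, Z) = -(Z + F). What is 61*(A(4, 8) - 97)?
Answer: -6649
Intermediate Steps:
A(F, Z) = -F - Z (A(F, Z) = -(F + Z) = -F - Z)
61*(A(4, 8) - 97) = 61*((-1*4 - 1*8) - 97) = 61*((-4 - 8) - 97) = 61*(-12 - 97) = 61*(-109) = -6649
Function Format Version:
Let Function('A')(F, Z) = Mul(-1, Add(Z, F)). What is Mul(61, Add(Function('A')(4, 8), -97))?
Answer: -6649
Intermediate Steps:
Function('A')(F, Z) = Add(Mul(-1, F), Mul(-1, Z)) (Function('A')(F, Z) = Mul(-1, Add(F, Z)) = Add(Mul(-1, F), Mul(-1, Z)))
Mul(61, Add(Function('A')(4, 8), -97)) = Mul(61, Add(Add(Mul(-1, 4), Mul(-1, 8)), -97)) = Mul(61, Add(Add(-4, -8), -97)) = Mul(61, Add(-12, -97)) = Mul(61, -109) = -6649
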